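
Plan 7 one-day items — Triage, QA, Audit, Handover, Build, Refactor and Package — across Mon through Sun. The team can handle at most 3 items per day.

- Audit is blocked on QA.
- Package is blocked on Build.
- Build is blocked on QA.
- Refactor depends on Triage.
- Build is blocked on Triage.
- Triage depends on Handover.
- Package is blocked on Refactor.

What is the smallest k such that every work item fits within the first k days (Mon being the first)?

The precedence chain requires at least 4 distinct days.
With at most 3 per day and 7 work items, at least 3 days are needed.
4 works (last occupied day: Thu): for example Handover=Mon, Triage=Tue, Refactor=Wed, QA=Mon, Package=Thu, Audit=Tue, Build=Wed.

4 days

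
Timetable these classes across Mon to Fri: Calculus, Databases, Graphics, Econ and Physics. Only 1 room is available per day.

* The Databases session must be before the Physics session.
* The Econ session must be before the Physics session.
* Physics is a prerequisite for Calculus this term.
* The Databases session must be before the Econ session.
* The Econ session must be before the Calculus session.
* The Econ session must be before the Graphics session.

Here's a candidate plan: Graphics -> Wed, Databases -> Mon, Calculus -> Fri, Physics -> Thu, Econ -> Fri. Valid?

The Databases session must be before the Physics session — holds.
Physics is a prerequisite for Calculus this term — holds.
The Databases session must be before the Econ session — holds.
Only 1 room is available per day — violated.
The Econ session must be before the Calculus session — violated.
The Econ session must be before the Physics session — violated.
The Econ session must be before the Graphics session — violated.

No. Only 1 room is available per day is not satisfied.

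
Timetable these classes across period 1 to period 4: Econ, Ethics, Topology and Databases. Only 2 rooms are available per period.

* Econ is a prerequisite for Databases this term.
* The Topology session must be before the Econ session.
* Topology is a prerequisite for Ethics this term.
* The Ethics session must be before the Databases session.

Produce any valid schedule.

Topology -> period 1, Databases -> period 3, Ethics -> period 2, Econ -> period 2

Checking: Econ(period 2) before Databases(period 3); Topology(period 1) before Ethics(period 2); Ethics(period 2) before Databases(period 3); Topology(period 1) before Econ(period 2); max 2 per period (cap 2).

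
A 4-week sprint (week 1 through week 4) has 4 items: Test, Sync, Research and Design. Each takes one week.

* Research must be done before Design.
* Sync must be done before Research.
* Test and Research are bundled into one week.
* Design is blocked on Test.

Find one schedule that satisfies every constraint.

Research=week 2; Test=week 2; Sync=week 1; Design=week 3

Checking: Test(week 2) before Design(week 3); Sync(week 1) before Research(week 2); Research(week 2) before Design(week 3); Test = Research = week 2.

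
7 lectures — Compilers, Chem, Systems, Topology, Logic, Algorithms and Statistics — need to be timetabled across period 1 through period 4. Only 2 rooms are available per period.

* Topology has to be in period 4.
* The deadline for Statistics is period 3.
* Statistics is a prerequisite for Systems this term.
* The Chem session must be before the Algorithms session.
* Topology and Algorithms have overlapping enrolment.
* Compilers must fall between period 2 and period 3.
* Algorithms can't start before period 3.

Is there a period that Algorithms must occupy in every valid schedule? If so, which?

period 3

Algorithms's window is period 3–period 4.
Topology is fixed at period 4, and Algorithms can't share a period with Topology.
So Algorithms must be period 3.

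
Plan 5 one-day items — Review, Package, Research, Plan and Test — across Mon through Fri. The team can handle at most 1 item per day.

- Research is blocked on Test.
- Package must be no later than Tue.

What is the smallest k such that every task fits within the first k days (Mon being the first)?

5

The precedence chain requires at least 2 distinct days.
With at most 1 per day and 5 tasks, at least 5 days are needed.
5 works (last occupied day: Fri): for example Test=Tue; Review=Thu; Plan=Fri; Research=Wed; Package=Mon.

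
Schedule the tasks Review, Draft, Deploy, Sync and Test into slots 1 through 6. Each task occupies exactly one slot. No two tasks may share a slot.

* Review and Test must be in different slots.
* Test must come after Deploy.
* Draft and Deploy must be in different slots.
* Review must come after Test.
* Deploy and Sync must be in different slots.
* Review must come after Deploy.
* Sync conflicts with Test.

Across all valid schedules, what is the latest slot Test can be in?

Precedence pushes Test to at least 2; downstream work caps Test at 5.
Test at 5 is achievable: Test in 5; Sync in 3; Draft in 2; Deploy in 1; Review in 6.

5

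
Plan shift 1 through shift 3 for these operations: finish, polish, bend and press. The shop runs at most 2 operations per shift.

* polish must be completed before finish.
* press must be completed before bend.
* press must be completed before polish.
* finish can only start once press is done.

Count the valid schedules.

Enumerating: polish in shift 2; finish in shift 3; bend in shift 2; press in shift 1 | polish -> shift 2; finish -> shift 3; bend -> shift 3; press -> shift 1.

2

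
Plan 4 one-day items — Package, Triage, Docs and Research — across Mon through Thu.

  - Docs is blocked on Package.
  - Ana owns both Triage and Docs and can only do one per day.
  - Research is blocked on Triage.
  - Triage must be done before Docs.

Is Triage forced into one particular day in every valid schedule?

Triage can be Mon (e.g. Research in Tue; Triage in Mon; Package in Mon; Docs in Tue) or Tue (e.g. Package in Mon, Docs in Wed, Triage in Tue, Research in Wed).

No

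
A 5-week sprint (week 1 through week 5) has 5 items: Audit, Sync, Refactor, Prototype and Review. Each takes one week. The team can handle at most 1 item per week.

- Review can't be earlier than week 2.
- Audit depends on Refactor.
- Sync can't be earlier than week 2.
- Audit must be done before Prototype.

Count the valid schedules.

12

Splitting on Audit: it can be week 2 (6), week 3 (4), week 4 (2). Listing each branch's schedules as (Sync, Refactor, Prototype, Review) by week number:
Audit=week 2: (3,1,4,5) (3,1,5,4) (4,1,3,5) (4,1,5,3) (5,1,3,4) (5,1,4,3) — 6.
Audit=week 3: (2,1,4,5) (2,1,5,4) (4,1,5,2) (5,1,4,2) — 4.
Audit=week 4: (2,1,5,3) (3,1,5,2) — 2.
Summing: 6 + 4 + 2 = 12.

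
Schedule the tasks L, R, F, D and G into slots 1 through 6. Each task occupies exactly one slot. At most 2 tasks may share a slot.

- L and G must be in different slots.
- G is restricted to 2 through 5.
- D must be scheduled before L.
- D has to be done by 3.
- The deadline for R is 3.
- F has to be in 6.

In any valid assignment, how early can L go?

2

Precedence pushes L to at least 2.
L at 2 is achievable: L=2, R=1, G=3, F=6, D=1.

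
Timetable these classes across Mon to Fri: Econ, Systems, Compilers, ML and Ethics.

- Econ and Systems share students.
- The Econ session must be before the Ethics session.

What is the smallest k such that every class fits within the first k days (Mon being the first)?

2 days

The precedence chain requires at least 2 distinct days.
2 works (last occupied day: Tue): for example Ethics in Tue, Compilers in Mon, Econ in Mon, ML in Mon, Systems in Tue.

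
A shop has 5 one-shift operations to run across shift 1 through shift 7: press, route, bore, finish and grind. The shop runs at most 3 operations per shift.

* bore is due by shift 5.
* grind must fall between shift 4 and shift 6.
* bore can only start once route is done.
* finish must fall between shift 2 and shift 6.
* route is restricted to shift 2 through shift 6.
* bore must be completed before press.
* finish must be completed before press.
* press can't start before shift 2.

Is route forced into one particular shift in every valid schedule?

No

route can be shift 2 (e.g. grind in shift 4; press in shift 4; bore in shift 3; route in shift 2; finish in shift 2) or shift 3 (e.g. press in shift 5, finish in shift 2, bore in shift 4, route in shift 3, grind in shift 4).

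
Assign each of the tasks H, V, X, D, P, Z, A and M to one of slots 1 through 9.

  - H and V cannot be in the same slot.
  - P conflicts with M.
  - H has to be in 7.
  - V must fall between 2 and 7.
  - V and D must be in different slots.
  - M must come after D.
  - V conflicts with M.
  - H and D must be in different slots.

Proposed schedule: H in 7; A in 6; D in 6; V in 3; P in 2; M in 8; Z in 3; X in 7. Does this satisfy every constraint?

P conflicts with M — holds.
H and D must be in different slots — holds.
V and D must be in different slots — holds.
V conflicts with M — holds.
M must come after D — holds.
H has to be in 7 — holds.
H and V cannot be in the same slot — holds.
V must fall between 2 and 7 — holds.

Valid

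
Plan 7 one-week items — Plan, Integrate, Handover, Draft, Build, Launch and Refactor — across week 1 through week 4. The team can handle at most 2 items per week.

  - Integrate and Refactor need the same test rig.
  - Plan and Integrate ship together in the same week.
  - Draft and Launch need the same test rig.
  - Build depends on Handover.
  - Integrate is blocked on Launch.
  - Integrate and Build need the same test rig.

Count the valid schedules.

Splitting on Plan: it can be week 2 (10), week 3 (20), week 4 (30). Listing each branch's schedules as (Integrate, Handover, Draft, Build, Launch, Refactor) by week number:
Plan=week 2: (2,1,3,3,1,4) (2,1,3,4,1,3) (2,1,3,4,1,4) (2,1,4,3,1,3) (2,1,4,3,1,4) (2,1,4,4,1,3) (2,3,3,4,1,1) (2,3,3,4,1,4) (2,3,4,4,1,1) (2,3,4,4,1,3) — 10.
Plan=week 3: (3,1,1,2,2,4) (3,1,1,4,2,2) (3,1,1,4,2,4) (3,1,2,2,1,4) (3,1,2,4,1,2) (3,1,2,4,1,4) (3,1,4,2,1,2) (3,1,4,2,1,4) (3,1,4,2,2,1) (3,1,4,2,2,4) (3,1,4,4,1,2) (3,1,4,4,2,1) (3,1,4,4,2,2) (3,2,1,4,2,1) (3,2,1,4,2,4) (3,2,2,4,1,1) (3,2,2,4,1,4) (3,2,4,4,1,1) (3,2,4,4,1,2) (3,2,4,4,2,1) — 20.
Plan=week 4: (4,1,1,2,2,3) (4,1,1,2,3,2) (4,1,1,2,3,3) (4,1,1,3,2,2) (4,1,1,3,2,3) (4,1,1,3,3,2) (4,1,2,2,1,3) (4,1,2,2,3,1) (4,1,2,2,3,3) (4,1,2,3,1,2) (4,1,2,3,1,3) (4,1,2,3,3,1) (4,1,2,3,3,2) (4,1,3,2,1,2) (4,1,3,2,1,3) (4,1,3,2,2,1) (4,1,3,2,2,3) (4,1,3,3,1,2) (4,1,3,3,2,1) (4,1,3,3,2,2) (4,2,1,3,2,1) (4,2,1,3,2,3) (4,2,1,3,3,1) (4,2,1,3,3,2) (4,2,2,3,1,1) (4,2,2,3,1,3) (4,2,2,3,3,1) (4,2,3,3,1,1) (4,2,3,3,1,2) (4,2,3,3,2,1) — 30.
Summing: 10 + 20 + 30 = 60.

60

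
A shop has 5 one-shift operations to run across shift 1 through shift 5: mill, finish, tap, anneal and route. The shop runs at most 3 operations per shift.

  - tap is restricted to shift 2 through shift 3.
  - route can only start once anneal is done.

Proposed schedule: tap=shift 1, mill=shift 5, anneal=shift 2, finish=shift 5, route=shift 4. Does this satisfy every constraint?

The shop runs at most 3 operations per shift — holds.
route can only start once anneal is done — holds.
tap is restricted to shift 2 through shift 3 — violated.

No. tap is restricted to shift 2 through shift 3 is not satisfied.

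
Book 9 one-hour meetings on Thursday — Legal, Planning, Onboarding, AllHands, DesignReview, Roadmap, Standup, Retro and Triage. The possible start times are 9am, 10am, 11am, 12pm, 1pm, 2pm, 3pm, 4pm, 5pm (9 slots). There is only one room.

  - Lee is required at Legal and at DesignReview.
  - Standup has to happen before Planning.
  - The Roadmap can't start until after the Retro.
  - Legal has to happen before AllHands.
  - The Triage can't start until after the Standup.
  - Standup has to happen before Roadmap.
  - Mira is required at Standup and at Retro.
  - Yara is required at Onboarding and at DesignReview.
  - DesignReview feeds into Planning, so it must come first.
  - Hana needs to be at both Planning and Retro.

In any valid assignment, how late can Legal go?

4pm

Downstream work caps Legal at 4pm.
Legal at 4pm is achievable: Standup -> 9am, AllHands -> 5pm, Roadmap -> 1pm, Legal -> 4pm, Retro -> 12pm, Triage -> 2pm, Onboarding -> 3pm, Planning -> 11am, DesignReview -> 10am.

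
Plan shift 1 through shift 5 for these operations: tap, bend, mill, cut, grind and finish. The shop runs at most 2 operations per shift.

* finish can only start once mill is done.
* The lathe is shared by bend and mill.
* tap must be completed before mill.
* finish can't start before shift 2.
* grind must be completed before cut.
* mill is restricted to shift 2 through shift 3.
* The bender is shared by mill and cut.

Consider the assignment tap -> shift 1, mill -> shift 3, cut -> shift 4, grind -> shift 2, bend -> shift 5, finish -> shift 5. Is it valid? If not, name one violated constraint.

Valid

grind must be completed before cut — holds.
mill is restricted to shift 2 through shift 3 — holds.
finish can't start before shift 2 — holds.
The bender is shared by mill and cut — holds.
tap must be completed before mill — holds.
The shop runs at most 2 operations per shift — holds.
The lathe is shared by bend and mill — holds.
finish can only start once mill is done — holds.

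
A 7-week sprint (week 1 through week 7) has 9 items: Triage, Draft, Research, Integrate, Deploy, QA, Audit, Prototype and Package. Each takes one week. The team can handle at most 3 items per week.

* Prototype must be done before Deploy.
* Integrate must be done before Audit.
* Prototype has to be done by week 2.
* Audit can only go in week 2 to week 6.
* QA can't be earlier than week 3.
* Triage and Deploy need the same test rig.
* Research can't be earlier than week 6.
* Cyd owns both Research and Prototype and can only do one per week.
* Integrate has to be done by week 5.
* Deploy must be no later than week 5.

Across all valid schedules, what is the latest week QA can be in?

week 7

QA is available from week 3.
QA at week 7 is achievable: QA=week 7; Deploy=week 2; Package=week 3; Draft=week 2; Integrate=week 1; Research=week 6; Prototype=week 1; Triage=week 1; Audit=week 2.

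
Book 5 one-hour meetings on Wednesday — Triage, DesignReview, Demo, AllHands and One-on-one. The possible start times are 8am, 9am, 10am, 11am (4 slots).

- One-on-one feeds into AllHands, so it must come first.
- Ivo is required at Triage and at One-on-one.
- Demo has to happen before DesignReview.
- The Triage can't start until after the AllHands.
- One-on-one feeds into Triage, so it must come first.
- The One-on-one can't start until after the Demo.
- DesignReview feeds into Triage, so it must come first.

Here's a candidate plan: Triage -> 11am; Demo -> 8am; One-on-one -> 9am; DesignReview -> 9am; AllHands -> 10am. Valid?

Valid

DesignReview feeds into Triage, so it must come first — holds.
Ivo is required at Triage and at One-on-one — holds.
One-on-one feeds into Triage, so it must come first — holds.
Demo has to happen before DesignReview — holds.
The One-on-one can't start until after the Demo — holds.
One-on-one feeds into AllHands, so it must come first — holds.
The Triage can't start until after the AllHands — holds.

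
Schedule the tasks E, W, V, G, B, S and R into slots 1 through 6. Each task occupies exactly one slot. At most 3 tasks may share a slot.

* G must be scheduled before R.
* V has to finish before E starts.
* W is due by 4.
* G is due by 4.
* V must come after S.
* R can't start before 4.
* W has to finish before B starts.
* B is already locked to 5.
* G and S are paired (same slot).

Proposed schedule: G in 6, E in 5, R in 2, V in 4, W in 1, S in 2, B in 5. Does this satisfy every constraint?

Invalid. G must be scheduled before R.

V must come after S — holds.
G is due by 4 — violated.
V has to finish before E starts — holds.
G must be scheduled before R — violated.
W is due by 4 — holds.
R can't start before 4 — violated.
G and S are paired (same slot) — violated.
W has to finish before B starts — holds.
At most 3 tasks may share a slot — holds.
B is already locked to 5 — holds.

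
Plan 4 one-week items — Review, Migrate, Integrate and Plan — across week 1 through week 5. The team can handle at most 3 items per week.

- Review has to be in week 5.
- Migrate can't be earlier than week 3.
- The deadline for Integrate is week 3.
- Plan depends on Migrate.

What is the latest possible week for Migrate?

week 4

Migrate is available from week 3; downstream work caps Migrate at week 4.
Migrate at week 4 is achievable: Review -> week 5; Integrate -> week 1; Migrate -> week 4; Plan -> week 5.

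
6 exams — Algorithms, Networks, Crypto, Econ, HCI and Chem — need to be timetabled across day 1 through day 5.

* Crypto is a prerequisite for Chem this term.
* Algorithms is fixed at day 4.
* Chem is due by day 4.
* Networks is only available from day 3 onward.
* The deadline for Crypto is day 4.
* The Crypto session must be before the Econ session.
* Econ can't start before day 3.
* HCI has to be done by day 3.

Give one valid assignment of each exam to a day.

Crypto=day 1, Algorithms=day 4, HCI=day 1, Econ=day 3, Chem=day 2, Networks=day 3

Checking: Crypto(day 1) before Econ(day 3); Crypto(day 1) before Chem(day 2); Econ=day 3 in [day 3,day 5]; Chem=day 2 in [day 1,day 4]; Networks=day 3 in [day 3,day 5]; HCI=day 1 in [day 1,day 3]; Algorithms=day 4 in [day 4,day 4]; Crypto=day 1 in [day 1,day 4].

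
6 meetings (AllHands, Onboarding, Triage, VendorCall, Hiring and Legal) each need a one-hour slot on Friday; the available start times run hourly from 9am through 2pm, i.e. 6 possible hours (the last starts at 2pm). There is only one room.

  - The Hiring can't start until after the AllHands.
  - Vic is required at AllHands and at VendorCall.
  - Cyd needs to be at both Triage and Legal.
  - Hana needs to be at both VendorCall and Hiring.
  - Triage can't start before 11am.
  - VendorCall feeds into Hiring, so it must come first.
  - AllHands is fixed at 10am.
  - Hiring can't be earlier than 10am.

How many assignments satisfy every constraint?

48

Splitting on Onboarding: it can be 9am (12), 11am (9), 12pm (9), 1pm (9), 2pm (9). Listing each branch's schedules as (AllHands, Triage, VendorCall, Hiring, Legal):
Onboarding=9am: (10am,11am,12pm,1pm,2pm) (10am,11am,12pm,2pm,1pm) (10am,11am,1pm,2pm,12pm) (10am,12pm,11am,1pm,2pm) (10am,12pm,11am,2pm,1pm) (10am,12pm,1pm,2pm,11am) (10am,1pm,11am,12pm,2pm) (10am,1pm,11am,2pm,12pm) (10am,1pm,12pm,2pm,11am) (10am,2pm,11am,12pm,1pm) (10am,2pm,11am,1pm,12pm) (10am,2pm,12pm,1pm,11am) — 12.
Onboarding=11am: (10am,12pm,9am,1pm,2pm) (10am,12pm,9am,2pm,1pm) (10am,12pm,1pm,2pm,9am) (10am,1pm,9am,12pm,2pm) (10am,1pm,9am,2pm,12pm) (10am,1pm,12pm,2pm,9am) (10am,2pm,9am,12pm,1pm) (10am,2pm,9am,1pm,12pm) (10am,2pm,12pm,1pm,9am) — 9.
Onboarding=12pm: (10am,11am,9am,1pm,2pm) (10am,11am,9am,2pm,1pm) (10am,11am,1pm,2pm,9am) (10am,1pm,9am,11am,2pm) (10am,1pm,9am,2pm,11am) (10am,1pm,11am,2pm,9am) (10am,2pm,9am,11am,1pm) (10am,2pm,9am,1pm,11am) (10am,2pm,11am,1pm,9am) — 9.
Onboarding=1pm: (10am,11am,9am,12pm,2pm) (10am,11am,9am,2pm,12pm) (10am,11am,12pm,2pm,9am) (10am,12pm,9am,11am,2pm) (10am,12pm,9am,2pm,11am) (10am,12pm,11am,2pm,9am) (10am,2pm,9am,11am,12pm) (10am,2pm,9am,12pm,11am) (10am,2pm,11am,12pm,9am) — 9.
Onboarding=2pm: (10am,11am,9am,12pm,1pm) (10am,11am,9am,1pm,12pm) (10am,11am,12pm,1pm,9am) (10am,12pm,9am,11am,1pm) (10am,12pm,9am,1pm,11am) (10am,12pm,11am,1pm,9am) (10am,1pm,9am,11am,12pm) (10am,1pm,9am,12pm,11am) (10am,1pm,11am,12pm,9am) — 9.
Summing: 12 + 9 + 9 + 9 + 9 = 48.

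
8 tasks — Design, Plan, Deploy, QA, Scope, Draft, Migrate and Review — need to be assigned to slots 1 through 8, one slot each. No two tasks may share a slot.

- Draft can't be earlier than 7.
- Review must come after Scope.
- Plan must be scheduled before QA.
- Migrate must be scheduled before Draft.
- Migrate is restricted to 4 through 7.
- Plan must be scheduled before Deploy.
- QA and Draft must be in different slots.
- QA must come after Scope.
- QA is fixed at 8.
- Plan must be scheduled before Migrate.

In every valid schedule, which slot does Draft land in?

Draft's window is 7–8.
QA is fixed at 8, and Draft can't share a slot with QA.
So Draft must be 7.

7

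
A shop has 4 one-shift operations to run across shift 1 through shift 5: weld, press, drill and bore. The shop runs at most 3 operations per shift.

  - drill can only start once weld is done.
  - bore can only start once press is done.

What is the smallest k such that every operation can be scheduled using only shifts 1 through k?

2

The precedence chain requires at least 2 distinct shifts.
With at most 3 per shift and 4 operations, at least 2 shifts are needed.
2 works (last occupied shift: shift 2): for example press -> shift 1; bore -> shift 2; weld -> shift 1; drill -> shift 2.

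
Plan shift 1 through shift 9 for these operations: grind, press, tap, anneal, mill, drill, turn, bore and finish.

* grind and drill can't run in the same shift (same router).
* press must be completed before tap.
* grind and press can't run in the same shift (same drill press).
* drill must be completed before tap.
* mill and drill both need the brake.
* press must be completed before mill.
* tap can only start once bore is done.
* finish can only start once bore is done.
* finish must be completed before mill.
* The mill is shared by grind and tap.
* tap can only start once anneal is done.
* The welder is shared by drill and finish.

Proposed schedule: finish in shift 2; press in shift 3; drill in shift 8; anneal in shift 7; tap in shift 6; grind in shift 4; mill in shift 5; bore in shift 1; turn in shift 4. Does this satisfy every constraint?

Invalid. drill must be completed before tap.

tap can only start once bore is done — holds.
press must be completed before mill — holds.
The mill is shared by grind and tap — holds.
finish must be completed before mill — holds.
drill must be completed before tap — violated.
grind and press can't run in the same shift (same drill press) — holds.
tap can only start once anneal is done — violated.
finish can only start once bore is done — holds.
grind and drill can't run in the same shift (same router) — holds.
press must be completed before tap — holds.
The welder is shared by drill and finish — holds.
mill and drill both need the brake — holds.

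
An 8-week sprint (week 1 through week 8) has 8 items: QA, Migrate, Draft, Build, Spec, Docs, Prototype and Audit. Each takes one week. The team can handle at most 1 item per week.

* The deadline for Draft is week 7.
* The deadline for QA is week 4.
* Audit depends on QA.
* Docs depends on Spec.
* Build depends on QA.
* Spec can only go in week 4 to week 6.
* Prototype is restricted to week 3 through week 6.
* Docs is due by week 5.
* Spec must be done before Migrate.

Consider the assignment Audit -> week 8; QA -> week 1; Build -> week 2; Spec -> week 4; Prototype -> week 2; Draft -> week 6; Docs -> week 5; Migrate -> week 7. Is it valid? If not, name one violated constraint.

No. Prototype is restricted to week 3 through week 6 is not satisfied.

The deadline for Draft is week 7 — holds.
Prototype is restricted to week 3 through week 6 — violated.
Docs is due by week 5 — holds.
Spec can only go in week 4 to week 6 — holds.
The team can handle at most 1 item per week — violated.
Docs depends on Spec — holds.
Build depends on QA — holds.
The deadline for QA is week 4 — holds.
Audit depends on QA — holds.
Spec must be done before Migrate — holds.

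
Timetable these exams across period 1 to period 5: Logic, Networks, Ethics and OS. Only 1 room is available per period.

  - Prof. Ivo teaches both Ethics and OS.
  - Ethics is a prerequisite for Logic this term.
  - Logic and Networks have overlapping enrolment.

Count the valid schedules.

60

Splitting on Logic: it can be period 2 (6), period 3 (12), period 4 (18), period 5 (24). Listing each branch's schedules as (Networks, Ethics, OS) by period number:
Logic=period 2: (3,1,4) (3,1,5) (4,1,3) (4,1,5) (5,1,3) (5,1,4) — 6.
Logic=period 3: (1,2,4) (1,2,5) (2,1,4) (2,1,5) (4,1,2) (4,1,5) (4,2,1) (4,2,5) (5,1,2) (5,1,4) (5,2,1) (5,2,4) — 12.
Logic=period 4: (1,2,3) (1,2,5) (1,3,2) (1,3,5) (2,1,3) (2,1,5) (2,3,1) (2,3,5) (3,1,2) (3,1,5) (3,2,1) (3,2,5) (5,1,2) (5,1,3) (5,2,1) (5,2,3) (5,3,1) (5,3,2) — 18.
Logic=period 5: (1,2,3) (1,2,4) (1,3,2) (1,3,4) (1,4,2) (1,4,3) (2,1,3) (2,1,4) (2,3,1) (2,3,4) (2,4,1) (2,4,3) (3,1,2) (3,1,4) (3,2,1) (3,2,4) (3,4,1) (3,4,2) (4,1,2) (4,1,3) (4,2,1) (4,2,3) (4,3,1) (4,3,2) — 24.
Summing: 6 + 12 + 18 + 24 = 60.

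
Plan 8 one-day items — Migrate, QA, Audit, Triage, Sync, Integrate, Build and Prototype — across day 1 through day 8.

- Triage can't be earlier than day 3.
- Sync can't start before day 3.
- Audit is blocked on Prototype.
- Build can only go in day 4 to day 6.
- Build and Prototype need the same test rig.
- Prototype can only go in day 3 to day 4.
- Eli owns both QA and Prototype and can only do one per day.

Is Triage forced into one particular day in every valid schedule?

Triage can be day 3 (e.g. Prototype in day 3, Audit in day 4, QA in day 1, Migrate in day 1, Build in day 4, Triage in day 3, Sync in day 3, Integrate in day 1) or day 4 (e.g. QA=day 1, Build=day 4, Integrate=day 1, Sync=day 3, Migrate=day 1, Triage=day 4, Prototype=day 3, Audit=day 4).

No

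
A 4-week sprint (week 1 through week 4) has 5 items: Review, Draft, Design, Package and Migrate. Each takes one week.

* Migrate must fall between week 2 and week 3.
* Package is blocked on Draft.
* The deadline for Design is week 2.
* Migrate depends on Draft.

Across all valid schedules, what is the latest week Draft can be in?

Downstream work caps Draft at week 2.
Draft at week 2 is achievable: Review in week 1; Migrate in week 3; Package in week 3; Draft in week 2; Design in week 1.

week 2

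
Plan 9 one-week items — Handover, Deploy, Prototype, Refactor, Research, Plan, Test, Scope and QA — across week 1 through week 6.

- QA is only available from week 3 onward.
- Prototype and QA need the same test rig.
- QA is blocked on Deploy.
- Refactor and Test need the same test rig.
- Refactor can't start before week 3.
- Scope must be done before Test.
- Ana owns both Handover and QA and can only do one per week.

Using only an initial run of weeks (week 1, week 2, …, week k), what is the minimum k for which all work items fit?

The precedence chain requires at least 2 distinct weeks.
Refactor can't be placed before week 3, so the schedule must run through at least week 3.
3 works (last occupied week: week 3): for example Scope in week 1; Handover in week 1; QA in week 3; Plan in week 1; Refactor in week 3; Test in week 2; Research in week 1; Prototype in week 1; Deploy in week 1.

3 weeks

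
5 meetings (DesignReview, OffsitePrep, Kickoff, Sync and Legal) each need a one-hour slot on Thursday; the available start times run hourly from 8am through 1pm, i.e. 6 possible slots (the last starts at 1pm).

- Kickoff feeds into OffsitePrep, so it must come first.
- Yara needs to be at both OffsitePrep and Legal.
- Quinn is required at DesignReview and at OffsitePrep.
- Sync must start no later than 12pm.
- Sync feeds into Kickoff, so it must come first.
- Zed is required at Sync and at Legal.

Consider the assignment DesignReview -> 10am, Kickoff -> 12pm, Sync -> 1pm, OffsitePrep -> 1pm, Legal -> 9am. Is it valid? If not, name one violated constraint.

Sync must start no later than 12pm — violated.
Zed is required at Sync and at Legal — holds.
Kickoff feeds into OffsitePrep, so it must come first — holds.
Yara needs to be at both OffsitePrep and Legal — holds.
Quinn is required at DesignReview and at OffsitePrep — holds.
Sync feeds into Kickoff, so it must come first — violated.

Invalid. Sync must start no later than 12pm.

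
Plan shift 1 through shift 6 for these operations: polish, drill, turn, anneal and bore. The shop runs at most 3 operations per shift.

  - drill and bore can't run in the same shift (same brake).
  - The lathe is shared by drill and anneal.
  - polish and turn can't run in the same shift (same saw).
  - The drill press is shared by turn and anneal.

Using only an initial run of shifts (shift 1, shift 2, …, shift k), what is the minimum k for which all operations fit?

With at most 3 per shift and 5 operations, at least 2 shifts are needed.
2 works (last occupied shift: shift 2): for example polish=shift 1, drill=shift 2, bore=shift 1, anneal=shift 1, turn=shift 2.

2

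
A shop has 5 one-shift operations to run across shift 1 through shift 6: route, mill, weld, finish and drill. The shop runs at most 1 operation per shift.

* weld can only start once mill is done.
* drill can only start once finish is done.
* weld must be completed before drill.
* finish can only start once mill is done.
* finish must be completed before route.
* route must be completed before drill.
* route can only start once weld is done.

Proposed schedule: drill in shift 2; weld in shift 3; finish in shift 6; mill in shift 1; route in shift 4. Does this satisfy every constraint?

finish can only start once mill is done — holds.
drill can only start once finish is done — violated.
weld must be completed before drill — violated.
The shop runs at most 1 operation per shift — holds.
route can only start once weld is done — holds.
route must be completed before drill — violated.
finish must be completed before route — violated.
weld can only start once mill is done — holds.

No. drill can only start once finish is done is not satisfied.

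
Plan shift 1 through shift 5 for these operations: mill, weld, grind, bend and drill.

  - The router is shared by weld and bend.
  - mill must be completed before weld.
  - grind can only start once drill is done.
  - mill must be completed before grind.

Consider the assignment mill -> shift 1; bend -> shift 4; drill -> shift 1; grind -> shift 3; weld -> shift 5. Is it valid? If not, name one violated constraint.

Yes, all constraints hold

mill must be completed before weld — holds.
The router is shared by weld and bend — holds.
grind can only start once drill is done — holds.
mill must be completed before grind — holds.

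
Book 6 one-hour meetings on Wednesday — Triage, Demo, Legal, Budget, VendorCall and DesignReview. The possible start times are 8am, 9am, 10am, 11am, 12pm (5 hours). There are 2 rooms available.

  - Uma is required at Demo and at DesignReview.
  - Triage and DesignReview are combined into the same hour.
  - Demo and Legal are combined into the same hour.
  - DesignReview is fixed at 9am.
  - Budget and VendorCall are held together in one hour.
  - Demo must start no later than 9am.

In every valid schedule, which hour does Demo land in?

8am

Demo's window is 8am–9am.
DesignReview is fixed at 9am, and Demo can't share a hour with DesignReview.
So Demo must be 8am.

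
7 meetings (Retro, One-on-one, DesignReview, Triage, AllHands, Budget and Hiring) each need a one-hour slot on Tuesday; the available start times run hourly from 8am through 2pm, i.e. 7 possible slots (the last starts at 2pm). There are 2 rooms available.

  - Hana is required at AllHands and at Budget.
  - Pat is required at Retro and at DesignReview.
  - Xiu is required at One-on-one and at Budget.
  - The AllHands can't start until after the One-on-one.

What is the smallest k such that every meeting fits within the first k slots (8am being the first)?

4

The precedence chain requires at least 2 distinct slots.
With at most 2 per slot and 7 meetings, at least 4 slots are needed.
4 works (last occupied slot: 11am): for example Retro=8am, DesignReview=9am, AllHands=9am, Hiring=11am, One-on-one=8am, Triage=10am, Budget=10am.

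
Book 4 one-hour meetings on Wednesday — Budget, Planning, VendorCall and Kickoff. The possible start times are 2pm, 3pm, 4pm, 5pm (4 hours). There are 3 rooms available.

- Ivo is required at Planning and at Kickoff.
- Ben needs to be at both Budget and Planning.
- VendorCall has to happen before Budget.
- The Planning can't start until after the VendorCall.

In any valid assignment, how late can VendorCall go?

3pm

Downstream work caps VendorCall at 4pm.
VendorCall at 3pm is achievable: Kickoff -> 2pm, Budget -> 4pm, Planning -> 5pm, VendorCall -> 3pm.
Nothing later works — the conflict and capacity constraints rule out every hour after 3pm.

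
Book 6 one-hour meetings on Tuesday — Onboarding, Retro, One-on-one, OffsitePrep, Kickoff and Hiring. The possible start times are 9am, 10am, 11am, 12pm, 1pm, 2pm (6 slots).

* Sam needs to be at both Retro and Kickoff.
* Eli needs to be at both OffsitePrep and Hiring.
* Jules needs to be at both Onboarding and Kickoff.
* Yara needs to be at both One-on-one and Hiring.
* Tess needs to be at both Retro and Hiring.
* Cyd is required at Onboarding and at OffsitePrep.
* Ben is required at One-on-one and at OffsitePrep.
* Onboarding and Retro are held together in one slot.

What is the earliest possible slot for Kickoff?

Kickoff at 9am is achievable: One-on-one=9am; Hiring=12pm; OffsitePrep=11am; Kickoff=9am; Onboarding=10am; Retro=10am.

9am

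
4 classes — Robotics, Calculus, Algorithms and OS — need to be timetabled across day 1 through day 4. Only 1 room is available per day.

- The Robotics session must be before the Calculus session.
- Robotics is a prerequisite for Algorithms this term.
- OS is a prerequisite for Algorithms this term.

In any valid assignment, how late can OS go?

day 3

Downstream work caps OS at day 3.
OS at day 3 is achievable: Algorithms=day 4; OS=day 3; Calculus=day 2; Robotics=day 1.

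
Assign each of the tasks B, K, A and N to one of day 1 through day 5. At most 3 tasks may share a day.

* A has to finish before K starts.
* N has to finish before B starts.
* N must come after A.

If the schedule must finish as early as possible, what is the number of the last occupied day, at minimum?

The precedence chain requires at least 3 distinct days.
With at most 3 per day and 4 tasks, at least 2 days are needed.
3 works (last occupied day: day 3): for example B in day 3, N in day 2, A in day 1, K in day 2.

day 3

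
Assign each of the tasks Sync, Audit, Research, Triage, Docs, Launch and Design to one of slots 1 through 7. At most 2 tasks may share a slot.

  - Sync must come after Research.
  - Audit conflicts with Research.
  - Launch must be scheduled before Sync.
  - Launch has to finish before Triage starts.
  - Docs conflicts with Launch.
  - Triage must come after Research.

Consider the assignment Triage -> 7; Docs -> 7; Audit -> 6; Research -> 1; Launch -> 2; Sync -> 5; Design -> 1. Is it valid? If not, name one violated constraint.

Valid

At most 2 tasks may share a slot — holds.
Docs conflicts with Launch — holds.
Audit conflicts with Research — holds.
Triage must come after Research — holds.
Launch must be scheduled before Sync — holds.
Sync must come after Research — holds.
Launch has to finish before Triage starts — holds.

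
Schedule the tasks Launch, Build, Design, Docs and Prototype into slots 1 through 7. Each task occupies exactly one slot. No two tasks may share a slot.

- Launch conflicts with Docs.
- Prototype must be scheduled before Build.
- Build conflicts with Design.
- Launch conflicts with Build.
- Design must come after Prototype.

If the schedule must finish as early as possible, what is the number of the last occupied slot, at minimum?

The precedence chain requires at least 2 distinct slots.
With at most 1 per slot and 5 tasks, at least 5 slots are needed.
5 works (last occupied slot: 5): for example Design in 3, Launch in 4, Build in 2, Docs in 5, Prototype in 1.

slot 5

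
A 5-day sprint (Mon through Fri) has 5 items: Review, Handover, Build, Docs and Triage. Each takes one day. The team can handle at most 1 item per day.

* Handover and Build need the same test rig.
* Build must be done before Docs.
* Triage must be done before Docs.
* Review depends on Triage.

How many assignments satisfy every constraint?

Splitting on Review: it can be Tue (3), Wed (6), Thu (8), Fri (8). Listing each branch's schedules as (Handover, Build, Docs, Triage):
Review=Tue: (Wed,Thu,Fri,Mon) (Thu,Wed,Fri,Mon) (Fri,Wed,Thu,Mon) — 3.
Review=Wed: (Mon,Thu,Fri,Tue) (Tue,Thu,Fri,Mon) (Thu,Mon,Fri,Tue) (Thu,Tue,Fri,Mon) (Fri,Mon,Thu,Tue) (Fri,Tue,Thu,Mon) — 6.
Review=Thu: (Mon,Tue,Fri,Wed) (Mon,Wed,Fri,Tue) (Tue,Mon,Fri,Wed) (Tue,Wed,Fri,Mon) (Wed,Mon,Fri,Tue) (Wed,Tue,Fri,Mon) (Fri,Mon,Wed,Tue) (Fri,Tue,Wed,Mon) — 8.
Review=Fri: (Mon,Tue,Thu,Wed) (Mon,Wed,Thu,Tue) (Tue,Mon,Thu,Wed) (Tue,Wed,Thu,Mon) (Wed,Mon,Thu,Tue) (Wed,Tue,Thu,Mon) (Thu,Mon,Wed,Tue) (Thu,Tue,Wed,Mon) — 8.
Summing: 3 + 6 + 8 + 8 = 25.

25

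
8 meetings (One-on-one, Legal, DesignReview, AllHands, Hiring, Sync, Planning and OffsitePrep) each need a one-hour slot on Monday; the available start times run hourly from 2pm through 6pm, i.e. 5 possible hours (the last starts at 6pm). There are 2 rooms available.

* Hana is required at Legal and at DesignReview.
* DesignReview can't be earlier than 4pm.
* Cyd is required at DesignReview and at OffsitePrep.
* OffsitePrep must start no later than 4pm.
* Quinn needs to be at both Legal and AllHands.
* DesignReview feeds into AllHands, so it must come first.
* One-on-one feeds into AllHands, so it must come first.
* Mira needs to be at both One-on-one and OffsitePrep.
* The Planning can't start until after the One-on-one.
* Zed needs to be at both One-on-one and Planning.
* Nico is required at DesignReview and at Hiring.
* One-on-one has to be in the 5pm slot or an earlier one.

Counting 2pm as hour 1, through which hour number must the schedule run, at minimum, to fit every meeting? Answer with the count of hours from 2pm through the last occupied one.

4

The precedence chain requires at least 2 distinct hours.
With at most 2 per hour and 8 meetings, at least 4 hours are needed.
Propagating the time windows through the other constraints, AllHands can't land before 5pm — that is hour 4 counting from 2pm — so the schedule must run through at least 4 hours.
4 works (last occupied hour: 5pm): for example AllHands=5pm, Sync=5pm, Hiring=3pm, Planning=4pm, OffsitePrep=2pm, One-on-one=3pm, DesignReview=4pm, Legal=2pm.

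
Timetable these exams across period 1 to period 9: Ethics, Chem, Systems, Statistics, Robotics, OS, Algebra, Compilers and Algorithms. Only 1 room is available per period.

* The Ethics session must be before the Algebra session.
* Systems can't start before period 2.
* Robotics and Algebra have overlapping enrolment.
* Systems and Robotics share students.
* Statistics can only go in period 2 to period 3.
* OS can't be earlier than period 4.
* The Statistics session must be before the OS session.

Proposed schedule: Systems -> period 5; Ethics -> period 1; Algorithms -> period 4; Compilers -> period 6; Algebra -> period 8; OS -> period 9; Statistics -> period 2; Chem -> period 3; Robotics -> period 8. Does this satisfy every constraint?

No. Robotics and Algebra have overlapping enrolment is not satisfied.

Robotics and Algebra have overlapping enrolment — violated.
Statistics can only go in period 2 to period 3 — holds.
Systems can't start before period 2 — holds.
The Ethics session must be before the Algebra session — holds.
Only 1 room is available per period — violated.
Systems and Robotics share students — holds.
The Statistics session must be before the OS session — holds.
OS can't be earlier than period 4 — holds.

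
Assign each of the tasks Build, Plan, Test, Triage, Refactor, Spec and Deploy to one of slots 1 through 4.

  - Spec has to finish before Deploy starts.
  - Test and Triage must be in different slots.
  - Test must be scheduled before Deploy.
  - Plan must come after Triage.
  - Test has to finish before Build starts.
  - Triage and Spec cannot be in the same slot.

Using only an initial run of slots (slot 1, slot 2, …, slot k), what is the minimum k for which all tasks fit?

The precedence chain requires at least 2 distinct slots.
Could 2 slots be enough, i.e. nothing placed later than 2? No: Deploy must come after Test (at 1 or later) → {2}; Plan must come after Triage (at 1 or later) → {2}; Triage must come before Plan (at 2 or earlier) → {1}; Spec must come before Deploy (at 2 or earlier) → {1}; Spec can't share with Triage (1) → nothing is left.
So 2 slots is not enough.
3 works (last occupied slot: 3): for example Refactor -> 1; Triage -> 2; Plan -> 3; Build -> 2; Deploy -> 2; Test -> 1; Spec -> 1.

3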